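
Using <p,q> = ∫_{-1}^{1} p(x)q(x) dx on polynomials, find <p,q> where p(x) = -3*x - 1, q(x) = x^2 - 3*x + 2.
<p,q> = 4/3

Expand the product: p(x)·q(x) = -3*x^3 + 8*x^2 - 3*x - 2.
∫_{-1}^{1} of each monomial x^k gives [2/(k+1) if k even, 0 if k odd]. Integrating term-by-term (or equivalently evaluating the antiderivative F(x) = -3*x^4/4 + 8*x^3/3 - 3*x^2/2 - 2*x at the endpoints):
  F(1) − F(−1) = -19/12 − (-35/12) = 4/3.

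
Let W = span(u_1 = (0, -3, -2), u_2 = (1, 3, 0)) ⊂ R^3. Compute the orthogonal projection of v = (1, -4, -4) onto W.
proj_W(v) = (37/49, -192/49, -202/49)

Set up U = [u_1 | ... | u_2] ∈ R^(3×2). The projector onto W = col(U) is P = U (U^T U)^(-1) U^T.
Compute U^T U =
  [13, -9]
  [-9, 10],
and U^T v = (20, -11).
Solve U^T U · c = U^T v for the coefficients: c = (101/49, 37/49). The projection is proj_W(v) = U c.
Check: (v - proj_W(v)) · u_1 = 0  (should be 0).
Check: (v - proj_W(v)) · u_2 = 0  (should be 0).
Result: proj_W(v) = (37/49, -192/49, -202/49).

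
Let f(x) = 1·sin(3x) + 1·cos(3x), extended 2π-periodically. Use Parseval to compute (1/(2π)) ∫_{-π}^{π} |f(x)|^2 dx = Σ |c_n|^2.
Σ |c_n|^2 = 1

Expand |f|^2 and use orthogonality of {sin(nx), cos(mx)} on [-π, π]:
  ∫_{-π}^{π} sin(nx)^2 dx = π, ∫ cos(mx)^2 dx = π, and cross terms integrate to 0.
So ∫_{-π}^{π} f(x)^2 dx = 1^2 · π + 1^2 · π = (1 + 1)π.
Divide by 2π: (1 + 1)/2 = 1.
By Parseval, this equals Σ |c_n|^2.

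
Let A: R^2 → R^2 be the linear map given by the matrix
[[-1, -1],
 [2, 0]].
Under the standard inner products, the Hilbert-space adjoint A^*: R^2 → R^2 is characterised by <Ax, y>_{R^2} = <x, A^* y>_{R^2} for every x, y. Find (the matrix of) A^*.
A^* = A^T =
[[-1, 2],
 [-1, 0]]

For real matrices with standard dot products, the defining identity <Ax, y> = <x, A^* y> gives (Ax)^T y = x^T (A^*) y, i.e. x^T A^T y = x^T (A^*) y. Since this holds for all x, y, we must have A^* = A^T. Therefore
A^* =
[[-1, 2],
 [-1, 0]].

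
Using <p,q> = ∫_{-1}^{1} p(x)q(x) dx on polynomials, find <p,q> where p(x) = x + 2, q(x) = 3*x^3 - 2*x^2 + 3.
<p,q> = 158/15

Expand the product: p(x)·q(x) = 3*x^4 + 4*x^3 - 4*x^2 + 3*x + 6.
∫_{-1}^{1} of each monomial x^k gives [2/(k+1) if k even, 0 if k odd]. Integrating term-by-term (or equivalently evaluating the antiderivative F(x) = 3*x^5/5 + x^4 - 4*x^3/3 + 3*x^2/2 + 6*x at the endpoints):
  F(1) − F(−1) = 233/30 − (-83/30) = 158/15.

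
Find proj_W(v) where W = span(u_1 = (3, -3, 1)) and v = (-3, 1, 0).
proj_W(v) = (-36/19, 36/19, -12/19)

Set up U = [u_1 | ... | u_1] ∈ R^(3×1). The projector onto W = col(U) is P = U (U^T U)^(-1) U^T.
Compute U^T U =
  [19],
and U^T v = (-12).
Solve U^T U · c = U^T v for the coefficients: c = (-12/19). The projection is proj_W(v) = U c.
Check: (v - proj_W(v)) · u_1 = 0  (should be 0).
Result: proj_W(v) = (-36/19, 36/19, -12/19).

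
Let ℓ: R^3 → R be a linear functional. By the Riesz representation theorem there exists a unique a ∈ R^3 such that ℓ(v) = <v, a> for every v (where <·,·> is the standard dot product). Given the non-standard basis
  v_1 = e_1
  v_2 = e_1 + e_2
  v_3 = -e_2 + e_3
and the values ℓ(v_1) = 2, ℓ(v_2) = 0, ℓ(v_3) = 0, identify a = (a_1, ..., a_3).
a = (2, -2, -2)

Write a = (a_1, ..., a_3) in the standard basis. For each basis vector v_i, ℓ(v_i) = <v_i, a> is a linear equation in the a_j's. Collect the n equations into a matrix system V a = ℓ, where row i of V is v_i (expressed in the standard basis). Since V is invertible (lower-triangular with 1s on the diagonal, up to permutation), solve by back-substitution:
  V =
[[1, 0, 0],
 [1, 1, 0],
 [0, -1, 1]]
  V a = (2, 0, 0)
Solving gives a = (2, -2, -2).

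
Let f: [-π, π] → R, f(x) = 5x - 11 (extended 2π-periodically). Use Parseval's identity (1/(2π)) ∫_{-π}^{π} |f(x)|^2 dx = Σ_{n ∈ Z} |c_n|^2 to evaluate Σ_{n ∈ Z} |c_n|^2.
Σ |c_n|^2 = 25π^2/3 + 121

Expand and integrate term by term over [-π, π]:
  ∫ (5x)^2 dx = 25·(2π^3/3); ∫ 2·5·(-11)·x dx = 0 (odd integrand); ∫ (-11)^2 dx = 121·2π.
So (1/(2π)) ∫_{-π}^{π} (5x - 11)^2 dx = 25π^2/3 + 121 = 25π^2/3 + 121.
Parseval ⇒ Σ |c_n|^2 = 25π^2/3 + 121.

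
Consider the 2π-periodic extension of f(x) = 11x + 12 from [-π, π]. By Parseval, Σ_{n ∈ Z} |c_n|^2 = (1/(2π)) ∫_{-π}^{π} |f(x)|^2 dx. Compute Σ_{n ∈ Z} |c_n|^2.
Σ |c_n|^2 = 121π^2/3 + 144

Expand and integrate term by term over [-π, π]:
  ∫ (11x)^2 dx = 121·(2π^3/3); ∫ 2·11·(12)·x dx = 0 (odd integrand); ∫ 12^2 dx = 144·2π.
So (1/(2π)) ∫_{-π}^{π} (11x + 12)^2 dx = 121π^2/3 + 144 = 121π^2/3 + 144.
Parseval ⇒ Σ |c_n|^2 = 121π^2/3 + 144.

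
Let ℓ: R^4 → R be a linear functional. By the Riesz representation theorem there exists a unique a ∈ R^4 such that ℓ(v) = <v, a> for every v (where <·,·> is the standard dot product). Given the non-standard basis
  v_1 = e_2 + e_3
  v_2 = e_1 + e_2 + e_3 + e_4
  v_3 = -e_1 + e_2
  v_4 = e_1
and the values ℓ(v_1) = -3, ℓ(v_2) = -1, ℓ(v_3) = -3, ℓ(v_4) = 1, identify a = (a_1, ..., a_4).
a = (1, -2, -1, 1)

Write a = (a_1, ..., a_4) in the standard basis. For each basis vector v_i, ℓ(v_i) = <v_i, a> is a linear equation in the a_j's. Collect the n equations into a matrix system V a = ℓ, where row i of V is v_i (expressed in the standard basis). Since V is invertible (lower-triangular with 1s on the diagonal, up to permutation), solve by back-substitution:
  V =
[[0, 1, 1, 0],
 [1, 1, 1, 1],
 [-1, 1, 0, 0],
 [1, 0, 0, 0]]
  V a = (-3, -1, -3, 1)
Solving gives a = (1, -2, -1, 1).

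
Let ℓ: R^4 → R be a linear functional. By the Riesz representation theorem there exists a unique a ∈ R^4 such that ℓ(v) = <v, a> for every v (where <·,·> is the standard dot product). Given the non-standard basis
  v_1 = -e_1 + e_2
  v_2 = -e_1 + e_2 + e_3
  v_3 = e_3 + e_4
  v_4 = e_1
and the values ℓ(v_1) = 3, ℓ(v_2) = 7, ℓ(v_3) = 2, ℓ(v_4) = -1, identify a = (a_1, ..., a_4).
a = (-1, 2, 4, -2)

Write a = (a_1, ..., a_4) in the standard basis. For each basis vector v_i, ℓ(v_i) = <v_i, a> is a linear equation in the a_j's. Collect the n equations into a matrix system V a = ℓ, where row i of V is v_i (expressed in the standard basis). Since V is invertible (lower-triangular with 1s on the diagonal, up to permutation), solve by back-substitution:
  V =
[[-1, 1, 0, 0],
 [-1, 1, 1, 0],
 [0, 0, 1, 1],
 [1, 0, 0, 0]]
  V a = (3, 7, 2, -1)
Solving gives a = (-1, 2, 4, -2).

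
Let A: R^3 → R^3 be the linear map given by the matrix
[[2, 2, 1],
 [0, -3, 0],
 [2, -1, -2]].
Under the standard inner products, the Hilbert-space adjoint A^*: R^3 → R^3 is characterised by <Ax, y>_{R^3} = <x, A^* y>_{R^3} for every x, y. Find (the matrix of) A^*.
A^* = A^T =
[[2, 0, 2],
 [2, -3, -1],
 [1, 0, -2]]

For real matrices with standard dot products, the defining identity <Ax, y> = <x, A^* y> gives (Ax)^T y = x^T (A^*) y, i.e. x^T A^T y = x^T (A^*) y. Since this holds for all x, y, we must have A^* = A^T. Therefore
A^* =
[[2, 0, 2],
 [2, -3, -1],
 [1, 0, -2]].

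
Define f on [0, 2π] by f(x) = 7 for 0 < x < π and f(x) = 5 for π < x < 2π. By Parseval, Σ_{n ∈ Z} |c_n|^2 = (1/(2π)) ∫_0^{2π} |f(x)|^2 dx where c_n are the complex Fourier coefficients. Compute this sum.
Σ |c_n|^2 = 37

Parseval equates the L^2 energy of f (normalised by 1/(2π)) with the ℓ^2 sum of its Fourier coefficients: (1/(2π)) ∫_0^{2π} |f|^2 = Σ |c_n|^2.
Compute the left side: (1/(2π)) [∫_0^π 7^2 dx + ∫_π^{2π} 5^2 dx] = (1/(2π)) · (49π + 25π) = (49 + 25)/2 = 37.
So Σ_{n ∈ Z} |c_n|^2 = 37.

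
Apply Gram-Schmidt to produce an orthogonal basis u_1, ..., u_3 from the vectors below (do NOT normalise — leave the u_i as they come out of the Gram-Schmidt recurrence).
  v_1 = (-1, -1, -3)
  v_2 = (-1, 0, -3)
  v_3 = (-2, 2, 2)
Orthogonal basis:
  u_1 = (-1, -1, -3)
  u_2 = (-1/11, 10/11, -3/11)
  u_3 = (-12/5, 0, 4/5)

Apply the Gram-Schmidt recurrence
  u_1 = v_1
  u_i = v_i − Σ_{j<i} ((v_i · u_j) / (u_j · u_j)) · u_j.

Step by step this gives:
  u_1 = (-1, -1, -3)
  u_2 = (-1/11, 10/11, -3/11)
  u_3 = (-12/5, 0, 4/5)

Orthogonality check:
  u_2 · u_1 = 0 (should be 0)
  u_3 · u_1 = 0 (should be 0)
  u_3 · u_2 = 0 (should be 0)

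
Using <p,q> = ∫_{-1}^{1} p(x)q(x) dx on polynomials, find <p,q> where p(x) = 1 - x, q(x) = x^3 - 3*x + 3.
<p,q> = 38/5

Expand the product: p(x)·q(x) = -x^4 + x^3 + 3*x^2 - 6*x + 3.
∫_{-1}^{1} of each monomial x^k gives [2/(k+1) if k even, 0 if k odd]. Integrating term-by-term (or equivalently evaluating the antiderivative F(x) = -x^5/5 + x^4/4 + x^3 - 3*x^2 + 3*x at the endpoints):
  F(1) − F(−1) = 21/20 − (-131/20) = 38/5.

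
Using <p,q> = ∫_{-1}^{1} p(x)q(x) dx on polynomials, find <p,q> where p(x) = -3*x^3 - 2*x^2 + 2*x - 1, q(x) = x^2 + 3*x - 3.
<p,q> = 134/15

Expand the product: p(x)·q(x) = -3*x^5 - 11*x^4 + 5*x^3 + 11*x^2 - 9*x + 3.
∫_{-1}^{1} of each monomial x^k gives [2/(k+1) if k even, 0 if k odd]. Integrating term-by-term (or equivalently evaluating the antiderivative F(x) = -x^6/2 - 11*x^5/5 + 5*x^4/4 + 11*x^3/3 - 9*x^2/2 + 3*x at the endpoints):
  F(1) − F(−1) = 43/60 − (-493/60) = 134/15.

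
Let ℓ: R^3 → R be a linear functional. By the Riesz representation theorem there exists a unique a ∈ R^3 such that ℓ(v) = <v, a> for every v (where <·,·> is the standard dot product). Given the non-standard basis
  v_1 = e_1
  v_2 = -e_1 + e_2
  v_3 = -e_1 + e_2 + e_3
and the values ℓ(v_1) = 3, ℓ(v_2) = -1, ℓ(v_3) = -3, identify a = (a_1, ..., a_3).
a = (3, 2, -2)

Write a = (a_1, ..., a_3) in the standard basis. For each basis vector v_i, ℓ(v_i) = <v_i, a> is a linear equation in the a_j's. Collect the n equations into a matrix system V a = ℓ, where row i of V is v_i (expressed in the standard basis). Since V is invertible (lower-triangular with 1s on the diagonal, up to permutation), solve by back-substitution:
  V =
[[1, 0, 0],
 [-1, 1, 0],
 [-1, 1, 1]]
  V a = (3, -1, -3)
Solving gives a = (3, 2, -2).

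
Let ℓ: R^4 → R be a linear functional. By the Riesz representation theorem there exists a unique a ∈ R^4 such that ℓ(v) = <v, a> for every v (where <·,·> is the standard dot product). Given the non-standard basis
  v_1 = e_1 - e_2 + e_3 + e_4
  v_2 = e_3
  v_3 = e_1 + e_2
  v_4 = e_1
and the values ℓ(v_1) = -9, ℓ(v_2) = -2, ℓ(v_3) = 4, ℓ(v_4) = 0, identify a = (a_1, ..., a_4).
a = (0, 4, -2, -3)

Write a = (a_1, ..., a_4) in the standard basis. For each basis vector v_i, ℓ(v_i) = <v_i, a> is a linear equation in the a_j's. Collect the n equations into a matrix system V a = ℓ, where row i of V is v_i (expressed in the standard basis). Since V is invertible (lower-triangular with 1s on the diagonal, up to permutation), solve by back-substitution:
  V =
[[1, -1, 1, 1],
 [0, 0, 1, 0],
 [1, 1, 0, 0],
 [1, 0, 0, 0]]
  V a = (-9, -2, 4, 0)
Solving gives a = (0, 4, -2, -3).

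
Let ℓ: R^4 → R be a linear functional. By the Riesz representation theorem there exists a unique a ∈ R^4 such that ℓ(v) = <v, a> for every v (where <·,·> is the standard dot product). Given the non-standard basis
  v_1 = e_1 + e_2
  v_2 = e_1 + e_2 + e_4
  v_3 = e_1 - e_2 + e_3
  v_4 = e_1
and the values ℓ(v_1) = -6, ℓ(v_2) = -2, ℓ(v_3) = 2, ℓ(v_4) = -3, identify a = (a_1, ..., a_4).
a = (-3, -3, 2, 4)

Write a = (a_1, ..., a_4) in the standard basis. For each basis vector v_i, ℓ(v_i) = <v_i, a> is a linear equation in the a_j's. Collect the n equations into a matrix system V a = ℓ, where row i of V is v_i (expressed in the standard basis). Since V is invertible (lower-triangular with 1s on the diagonal, up to permutation), solve by back-substitution:
  V =
[[1, 1, 0, 0],
 [1, 1, 0, 1],
 [1, -1, 1, 0],
 [1, 0, 0, 0]]
  V a = (-6, -2, 2, -3)
Solving gives a = (-3, -3, 2, 4).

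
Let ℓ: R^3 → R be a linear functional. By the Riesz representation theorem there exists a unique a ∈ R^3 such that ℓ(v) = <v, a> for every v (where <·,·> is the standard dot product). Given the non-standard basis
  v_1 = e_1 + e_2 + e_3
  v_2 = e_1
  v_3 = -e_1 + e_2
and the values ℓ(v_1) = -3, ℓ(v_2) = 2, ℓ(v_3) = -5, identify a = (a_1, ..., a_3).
a = (2, -3, -2)

Write a = (a_1, ..., a_3) in the standard basis. For each basis vector v_i, ℓ(v_i) = <v_i, a> is a linear equation in the a_j's. Collect the n equations into a matrix system V a = ℓ, where row i of V is v_i (expressed in the standard basis). Since V is invertible (lower-triangular with 1s on the diagonal, up to permutation), solve by back-substitution:
  V =
[[1, 1, 1],
 [1, 0, 0],
 [-1, 1, 0]]
  V a = (-3, 2, -5)
Solving gives a = (2, -3, -2).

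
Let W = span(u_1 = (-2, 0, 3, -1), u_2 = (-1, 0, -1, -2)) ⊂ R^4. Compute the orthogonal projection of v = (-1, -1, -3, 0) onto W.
proj_W(v) = (29/83, 0, -201/83, -80/83)

Set up U = [u_1 | ... | u_2] ∈ R^(4×2). The projector onto W = col(U) is P = U (U^T U)^(-1) U^T.
Compute U^T U =
  [14, 1]
  [1, 6],
and U^T v = (-7, 4).
Solve U^T U · c = U^T v for the coefficients: c = (-46/83, 63/83). The projection is proj_W(v) = U c.
Check: (v - proj_W(v)) · u_1 = 0  (should be 0).
Check: (v - proj_W(v)) · u_2 = 0  (should be 0).
Result: proj_W(v) = (29/83, 0, -201/83, -80/83).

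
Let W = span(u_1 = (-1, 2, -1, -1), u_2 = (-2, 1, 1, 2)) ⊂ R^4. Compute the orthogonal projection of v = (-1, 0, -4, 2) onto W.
proj_W(v) = (-50/69, 67/69, -17/69, -2/23)

Set up U = [u_1 | ... | u_2] ∈ R^(4×2). The projector onto W = col(U) is P = U (U^T U)^(-1) U^T.
Compute U^T U =
  [7, 1]
  [1, 10],
and U^T v = (3, 2).
Solve U^T U · c = U^T v for the coefficients: c = (28/69, 11/69). The projection is proj_W(v) = U c.
Check: (v - proj_W(v)) · u_1 = 0  (should be 0).
Check: (v - proj_W(v)) · u_2 = 0  (should be 0).
Result: proj_W(v) = (-50/69, 67/69, -17/69, -2/23).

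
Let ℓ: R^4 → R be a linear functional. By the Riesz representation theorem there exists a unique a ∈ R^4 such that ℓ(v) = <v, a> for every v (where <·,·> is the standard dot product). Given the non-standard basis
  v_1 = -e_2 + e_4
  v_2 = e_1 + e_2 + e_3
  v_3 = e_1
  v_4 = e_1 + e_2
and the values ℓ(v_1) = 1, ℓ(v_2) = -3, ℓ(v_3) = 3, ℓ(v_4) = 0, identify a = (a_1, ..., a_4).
a = (3, -3, -3, -2)

Write a = (a_1, ..., a_4) in the standard basis. For each basis vector v_i, ℓ(v_i) = <v_i, a> is a linear equation in the a_j's. Collect the n equations into a matrix system V a = ℓ, where row i of V is v_i (expressed in the standard basis). Since V is invertible (lower-triangular with 1s on the diagonal, up to permutation), solve by back-substitution:
  V =
[[0, -1, 0, 1],
 [1, 1, 1, 0],
 [1, 0, 0, 0],
 [1, 1, 0, 0]]
  V a = (1, -3, 3, 0)
Solving gives a = (3, -3, -3, -2).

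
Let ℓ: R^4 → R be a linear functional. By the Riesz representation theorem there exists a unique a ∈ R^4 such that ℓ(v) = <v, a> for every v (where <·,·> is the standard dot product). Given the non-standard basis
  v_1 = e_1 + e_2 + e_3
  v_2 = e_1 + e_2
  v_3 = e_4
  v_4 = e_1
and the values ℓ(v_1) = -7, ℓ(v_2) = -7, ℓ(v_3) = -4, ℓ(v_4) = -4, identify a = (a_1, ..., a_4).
a = (-4, -3, 0, -4)

Write a = (a_1, ..., a_4) in the standard basis. For each basis vector v_i, ℓ(v_i) = <v_i, a> is a linear equation in the a_j's. Collect the n equations into a matrix system V a = ℓ, where row i of V is v_i (expressed in the standard basis). Since V is invertible (lower-triangular with 1s on the diagonal, up to permutation), solve by back-substitution:
  V =
[[1, 1, 1, 0],
 [1, 1, 0, 0],
 [0, 0, 0, 1],
 [1, 0, 0, 0]]
  V a = (-7, -7, -4, -4)
Solving gives a = (-4, -3, 0, -4).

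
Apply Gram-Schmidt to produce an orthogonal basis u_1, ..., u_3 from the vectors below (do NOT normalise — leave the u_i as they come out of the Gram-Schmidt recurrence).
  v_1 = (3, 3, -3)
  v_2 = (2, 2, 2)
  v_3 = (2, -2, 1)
Orthogonal basis:
  u_1 = (3, 3, -3)
  u_2 = (4/3, 4/3, 8/3)
  u_3 = (2, -2, 0)

Apply the Gram-Schmidt recurrence
  u_1 = v_1
  u_i = v_i − Σ_{j<i} ((v_i · u_j) / (u_j · u_j)) · u_j.

Step by step this gives:
  u_1 = (3, 3, -3)
  u_2 = (4/3, 4/3, 8/3)
  u_3 = (2, -2, 0)

Orthogonality check:
  u_2 · u_1 = 0 (should be 0)
  u_3 · u_1 = 0 (should be 0)
  u_3 · u_2 = 0 (should be 0)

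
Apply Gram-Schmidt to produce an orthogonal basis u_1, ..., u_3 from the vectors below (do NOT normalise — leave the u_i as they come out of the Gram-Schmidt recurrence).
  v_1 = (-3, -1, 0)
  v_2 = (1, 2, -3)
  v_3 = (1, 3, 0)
Orthogonal basis:
  u_1 = (-3, -1, 0)
  u_2 = (-1/2, 3/2, -3)
  u_3 = (-72/115, 216/115, 24/23)

Apply the Gram-Schmidt recurrence
  u_1 = v_1
  u_i = v_i − Σ_{j<i} ((v_i · u_j) / (u_j · u_j)) · u_j.

Step by step this gives:
  u_1 = (-3, -1, 0)
  u_2 = (-1/2, 3/2, -3)
  u_3 = (-72/115, 216/115, 24/23)

Orthogonality check:
  u_2 · u_1 = 0 (should be 0)
  u_3 · u_1 = 0 (should be 0)
  u_3 · u_2 = 0 (should be 0)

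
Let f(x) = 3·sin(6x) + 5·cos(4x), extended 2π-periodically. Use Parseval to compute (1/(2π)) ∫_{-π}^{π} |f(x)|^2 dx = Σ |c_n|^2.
Σ |c_n|^2 = 17

Expand |f|^2 and use orthogonality of {sin(nx), cos(mx)} on [-π, π]:
  ∫_{-π}^{π} sin(nx)^2 dx = π, ∫ cos(mx)^2 dx = π, and cross terms integrate to 0.
So ∫_{-π}^{π} f(x)^2 dx = 3^2 · π + 5^2 · π = (9 + 25)π.
Divide by 2π: (9 + 25)/2 = 17.
By Parseval, this equals Σ |c_n|^2.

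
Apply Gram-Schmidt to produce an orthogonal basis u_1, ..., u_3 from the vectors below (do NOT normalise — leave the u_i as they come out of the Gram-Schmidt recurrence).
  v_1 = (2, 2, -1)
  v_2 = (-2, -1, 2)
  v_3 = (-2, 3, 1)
Orthogonal basis:
  u_1 = (2, 2, -1)
  u_2 = (-2/9, 7/9, 10/9)
  u_3 = (-30/17, 20/17, -20/17)

Apply the Gram-Schmidt recurrence
  u_1 = v_1
  u_i = v_i − Σ_{j<i} ((v_i · u_j) / (u_j · u_j)) · u_j.

Step by step this gives:
  u_1 = (2, 2, -1)
  u_2 = (-2/9, 7/9, 10/9)
  u_3 = (-30/17, 20/17, -20/17)

Orthogonality check:
  u_2 · u_1 = 0 (should be 0)
  u_3 · u_1 = 0 (should be 0)
  u_3 · u_2 = 0 (should be 0)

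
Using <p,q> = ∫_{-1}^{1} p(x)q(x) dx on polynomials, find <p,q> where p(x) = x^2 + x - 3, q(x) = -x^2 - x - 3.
<p,q> = 254/15

Expand the product: p(x)·q(x) = -x^4 - 2*x^3 - x^2 + 9.
∫_{-1}^{1} of each monomial x^k gives [2/(k+1) if k even, 0 if k odd]. Integrating term-by-term (or equivalently evaluating the antiderivative F(x) = -x^5/5 - x^4/2 - x^3/3 + 9*x at the endpoints):
  F(1) − F(−1) = 239/30 − (-269/30) = 254/15.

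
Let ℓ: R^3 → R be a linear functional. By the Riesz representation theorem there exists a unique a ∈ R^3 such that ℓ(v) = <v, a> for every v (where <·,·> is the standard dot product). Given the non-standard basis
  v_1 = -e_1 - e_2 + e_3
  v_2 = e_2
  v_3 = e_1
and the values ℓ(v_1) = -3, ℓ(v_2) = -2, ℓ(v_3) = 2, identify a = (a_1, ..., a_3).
a = (2, -2, -3)

Write a = (a_1, ..., a_3) in the standard basis. For each basis vector v_i, ℓ(v_i) = <v_i, a> is a linear equation in the a_j's. Collect the n equations into a matrix system V a = ℓ, where row i of V is v_i (expressed in the standard basis). Since V is invertible (lower-triangular with 1s on the diagonal, up to permutation), solve by back-substitution:
  V =
[[-1, -1, 1],
 [0, 1, 0],
 [1, 0, 0]]
  V a = (-3, -2, 2)
Solving gives a = (2, -2, -3).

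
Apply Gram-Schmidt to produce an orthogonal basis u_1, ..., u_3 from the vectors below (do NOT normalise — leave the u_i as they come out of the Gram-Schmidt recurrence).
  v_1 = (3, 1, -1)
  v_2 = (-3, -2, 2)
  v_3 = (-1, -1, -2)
Orthogonal basis:
  u_1 = (3, 1, -1)
  u_2 = (6/11, -9/11, 9/11)
  u_3 = (0, -3/2, -3/2)

Apply the Gram-Schmidt recurrence
  u_1 = v_1
  u_i = v_i − Σ_{j<i} ((v_i · u_j) / (u_j · u_j)) · u_j.

Step by step this gives:
  u_1 = (3, 1, -1)
  u_2 = (6/11, -9/11, 9/11)
  u_3 = (0, -3/2, -3/2)

Orthogonality check:
  u_2 · u_1 = 0 (should be 0)
  u_3 · u_1 = 0 (should be 0)
  u_3 · u_2 = 0 (should be 0)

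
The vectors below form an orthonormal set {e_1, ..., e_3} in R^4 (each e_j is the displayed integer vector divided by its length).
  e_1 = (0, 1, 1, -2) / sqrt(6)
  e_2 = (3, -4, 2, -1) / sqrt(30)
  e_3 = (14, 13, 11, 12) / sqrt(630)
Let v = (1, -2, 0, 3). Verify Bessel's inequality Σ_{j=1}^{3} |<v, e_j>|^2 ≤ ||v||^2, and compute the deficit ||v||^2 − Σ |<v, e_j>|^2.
Σ |<v, e_j>|^2 = 96/7; ||v||^2 = 14; deficit = 2/7

Write each e_j = u_j / sqrt(<u_j, u_j>) where u_j is the displayed integer vector. Then <v, e_j> = <v, u_j> / sqrt(<u_j, u_j>), so |<v, e_j>|^2 = <v, u_j>^2 / <u_j, u_j>.
Coefficients: <v, e_1> = -8/sqrt(6), <v, e_2> = 8/sqrt(30), <v, e_3> = 24/sqrt(630).
Square and sum: Σ |<v, e_j>|^2 = 96/7.
Compute ||v||^2 = v·v = 14.
Deficit = 14 − 96/7 = 2/7 ≥ 0, confirming Bessel's inequality. (The deficit equals ||v − Σ <v,e_j> e_j||^2, the squared distance from v to span{e_j}.)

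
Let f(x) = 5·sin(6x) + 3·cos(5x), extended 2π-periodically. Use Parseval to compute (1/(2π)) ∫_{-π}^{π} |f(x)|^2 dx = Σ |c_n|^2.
Σ |c_n|^2 = 17

Expand |f|^2 and use orthogonality of {sin(nx), cos(mx)} on [-π, π]:
  ∫_{-π}^{π} sin(nx)^2 dx = π, ∫ cos(mx)^2 dx = π, and cross terms integrate to 0.
So ∫_{-π}^{π} f(x)^2 dx = 5^2 · π + 3^2 · π = (25 + 9)π.
Divide by 2π: (25 + 9)/2 = 17.
By Parseval, this equals Σ |c_n|^2.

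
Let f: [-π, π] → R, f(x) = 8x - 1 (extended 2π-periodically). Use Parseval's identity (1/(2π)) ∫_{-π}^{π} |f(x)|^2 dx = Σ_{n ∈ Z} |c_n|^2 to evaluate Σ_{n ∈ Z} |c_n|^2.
Σ |c_n|^2 = 64π^2/3 + 1

Expand and integrate term by term over [-π, π]:
  ∫ (8x)^2 dx = 64·(2π^3/3); ∫ 2·8·(-1)·x dx = 0 (odd integrand); ∫ (-1)^2 dx = 1·2π.
So (1/(2π)) ∫_{-π}^{π} (8x - 1)^2 dx = 64π^2/3 + 1 = 64π^2/3 + 1.
Parseval ⇒ Σ |c_n|^2 = 64π^2/3 + 1.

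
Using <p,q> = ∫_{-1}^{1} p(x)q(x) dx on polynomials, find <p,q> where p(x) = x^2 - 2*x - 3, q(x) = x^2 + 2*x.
<p,q> = -64/15

Expand the product: p(x)·q(x) = x^4 - 7*x^2 - 6*x.
∫_{-1}^{1} of each monomial x^k gives [2/(k+1) if k even, 0 if k odd]. Integrating term-by-term (or equivalently evaluating the antiderivative F(x) = x^5/5 - 7*x^3/3 - 3*x^2 at the endpoints):
  F(1) − F(−1) = -77/15 − (-13/15) = -64/15.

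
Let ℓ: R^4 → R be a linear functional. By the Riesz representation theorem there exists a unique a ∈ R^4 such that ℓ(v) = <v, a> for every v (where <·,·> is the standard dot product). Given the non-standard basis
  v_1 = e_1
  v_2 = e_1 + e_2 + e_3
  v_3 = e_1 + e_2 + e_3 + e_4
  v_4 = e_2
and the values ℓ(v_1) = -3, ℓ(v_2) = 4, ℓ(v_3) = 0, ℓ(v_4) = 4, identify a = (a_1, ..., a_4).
a = (-3, 4, 3, -4)

Write a = (a_1, ..., a_4) in the standard basis. For each basis vector v_i, ℓ(v_i) = <v_i, a> is a linear equation in the a_j's. Collect the n equations into a matrix system V a = ℓ, where row i of V is v_i (expressed in the standard basis). Since V is invertible (lower-triangular with 1s on the diagonal, up to permutation), solve by back-substitution:
  V =
[[1, 0, 0, 0],
 [1, 1, 1, 0],
 [1, 1, 1, 1],
 [0, 1, 0, 0]]
  V a = (-3, 4, 0, 4)
Solving gives a = (-3, 4, 3, -4).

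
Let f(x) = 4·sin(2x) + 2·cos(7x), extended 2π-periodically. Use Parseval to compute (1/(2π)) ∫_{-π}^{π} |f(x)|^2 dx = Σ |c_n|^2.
Σ |c_n|^2 = 10

Expand |f|^2 and use orthogonality of {sin(nx), cos(mx)} on [-π, π]:
  ∫_{-π}^{π} sin(nx)^2 dx = π, ∫ cos(mx)^2 dx = π, and cross terms integrate to 0.
So ∫_{-π}^{π} f(x)^2 dx = 4^2 · π + 2^2 · π = (16 + 4)π.
Divide by 2π: (16 + 4)/2 = 10.
By Parseval, this equals Σ |c_n|^2.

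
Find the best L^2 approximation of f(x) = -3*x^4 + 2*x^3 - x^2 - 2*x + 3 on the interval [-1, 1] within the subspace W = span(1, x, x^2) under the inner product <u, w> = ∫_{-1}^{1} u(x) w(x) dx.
g(x) = -25*x^2/7 - 4*x/5 + 114/35

The best approximation g ∈ W is the orthogonal projection of f onto W. Writing g = a_0 + a_1 x + a_2 x^2, the coefficients solve the normal equations G · a = b where
  G_{ij} = <φ_i, φ_j> and b_i = <f, φ_i>, with φ_0 = 1, φ_1 = x, φ_2 = x^2.
G =
  [2, 0, 2/3]
  [0, 2/3, 0]
  [2/3, 0, 2/5],
b = (62/15, -8/15, 26/35).
Solving gives a_0 = 114/35, a_1 = -4/5, a_2 = -25/7, so
  g(x) = -25*x^2/7 - 4*x/5 + 114/35.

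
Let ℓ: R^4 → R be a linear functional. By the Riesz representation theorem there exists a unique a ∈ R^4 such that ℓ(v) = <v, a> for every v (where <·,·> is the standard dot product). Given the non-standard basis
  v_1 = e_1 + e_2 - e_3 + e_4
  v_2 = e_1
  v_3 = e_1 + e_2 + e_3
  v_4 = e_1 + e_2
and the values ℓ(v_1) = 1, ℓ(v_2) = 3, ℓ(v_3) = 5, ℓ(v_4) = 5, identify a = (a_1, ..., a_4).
a = (3, 2, 0, -4)

Write a = (a_1, ..., a_4) in the standard basis. For each basis vector v_i, ℓ(v_i) = <v_i, a> is a linear equation in the a_j's. Collect the n equations into a matrix system V a = ℓ, where row i of V is v_i (expressed in the standard basis). Since V is invertible (lower-triangular with 1s on the diagonal, up to permutation), solve by back-substitution:
  V =
[[1, 1, -1, 1],
 [1, 0, 0, 0],
 [1, 1, 1, 0],
 [1, 1, 0, 0]]
  V a = (1, 3, 5, 5)
Solving gives a = (3, 2, 0, -4).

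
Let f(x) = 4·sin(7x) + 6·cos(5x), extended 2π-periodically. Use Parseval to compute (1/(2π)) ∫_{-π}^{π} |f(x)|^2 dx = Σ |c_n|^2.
Σ |c_n|^2 = 26

Expand |f|^2 and use orthogonality of {sin(nx), cos(mx)} on [-π, π]:
  ∫_{-π}^{π} sin(nx)^2 dx = π, ∫ cos(mx)^2 dx = π, and cross terms integrate to 0.
So ∫_{-π}^{π} f(x)^2 dx = 4^2 · π + 6^2 · π = (16 + 36)π.
Divide by 2π: (16 + 36)/2 = 26.
By Parseval, this equals Σ |c_n|^2.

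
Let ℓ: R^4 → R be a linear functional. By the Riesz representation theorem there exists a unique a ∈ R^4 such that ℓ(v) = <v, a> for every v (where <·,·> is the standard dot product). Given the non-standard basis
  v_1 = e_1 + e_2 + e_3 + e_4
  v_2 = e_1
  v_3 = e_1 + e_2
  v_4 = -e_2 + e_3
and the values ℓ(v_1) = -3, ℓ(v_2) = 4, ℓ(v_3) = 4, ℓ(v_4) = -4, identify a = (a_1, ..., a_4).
a = (4, 0, -4, -3)

Write a = (a_1, ..., a_4) in the standard basis. For each basis vector v_i, ℓ(v_i) = <v_i, a> is a linear equation in the a_j's. Collect the n equations into a matrix system V a = ℓ, where row i of V is v_i (expressed in the standard basis). Since V is invertible (lower-triangular with 1s on the diagonal, up to permutation), solve by back-substitution:
  V =
[[1, 1, 1, 1],
 [1, 0, 0, 0],
 [1, 1, 0, 0],
 [0, -1, 1, 0]]
  V a = (-3, 4, 4, -4)
Solving gives a = (4, 0, -4, -3).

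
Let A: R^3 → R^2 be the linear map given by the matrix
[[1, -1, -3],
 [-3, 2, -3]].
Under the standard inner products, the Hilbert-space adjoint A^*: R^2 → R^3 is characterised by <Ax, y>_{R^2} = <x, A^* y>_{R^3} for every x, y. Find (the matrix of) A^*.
A^* = A^T =
[[1, -3],
 [-1, 2],
 [-3, -3]]

For real matrices with standard dot products, the defining identity <Ax, y> = <x, A^* y> gives (Ax)^T y = x^T (A^*) y, i.e. x^T A^T y = x^T (A^*) y. Since this holds for all x, y, we must have A^* = A^T. Therefore
A^* =
[[1, -3],
 [-1, 2],
 [-3, -3]].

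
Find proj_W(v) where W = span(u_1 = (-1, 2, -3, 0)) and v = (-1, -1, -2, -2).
proj_W(v) = (-5/14, 5/7, -15/14, 0)

Set up U = [u_1 | ... | u_1] ∈ R^(4×1). The projector onto W = col(U) is P = U (U^T U)^(-1) U^T.
Compute U^T U =
  [14],
and U^T v = (5).
Solve U^T U · c = U^T v for the coefficients: c = (5/14). The projection is proj_W(v) = U c.
Check: (v - proj_W(v)) · u_1 = 0  (should be 0).
Result: proj_W(v) = (-5/14, 5/7, -15/14, 0).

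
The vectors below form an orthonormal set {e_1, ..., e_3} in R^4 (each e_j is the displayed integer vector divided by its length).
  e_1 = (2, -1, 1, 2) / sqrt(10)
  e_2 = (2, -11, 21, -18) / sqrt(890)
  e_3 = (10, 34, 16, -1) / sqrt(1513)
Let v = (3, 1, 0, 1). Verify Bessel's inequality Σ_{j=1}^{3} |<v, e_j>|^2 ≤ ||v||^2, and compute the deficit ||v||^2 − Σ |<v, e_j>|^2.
Σ |<v, e_j>|^2 = 138/17; ||v||^2 = 11; deficit = 49/17

Write each e_j = u_j / sqrt(<u_j, u_j>) where u_j is the displayed integer vector. Then <v, e_j> = <v, u_j> / sqrt(<u_j, u_j>), so |<v, e_j>|^2 = <v, u_j>^2 / <u_j, u_j>.
Coefficients: <v, e_1> = 7/sqrt(10), <v, e_2> = -23/sqrt(890), <v, e_3> = 63/sqrt(1513).
Square and sum: Σ |<v, e_j>|^2 = 138/17.
Compute ||v||^2 = v·v = 11.
Deficit = 11 − 138/17 = 49/17 ≥ 0, confirming Bessel's inequality. (The deficit equals ||v − Σ <v,e_j> e_j||^2, the squared distance from v to span{e_j}.)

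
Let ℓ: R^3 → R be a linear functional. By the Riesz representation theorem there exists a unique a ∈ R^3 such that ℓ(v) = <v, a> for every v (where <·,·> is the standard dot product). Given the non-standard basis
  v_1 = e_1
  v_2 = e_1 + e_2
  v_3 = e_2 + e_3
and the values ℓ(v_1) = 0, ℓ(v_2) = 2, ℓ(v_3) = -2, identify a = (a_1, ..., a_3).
a = (0, 2, -4)

Write a = (a_1, ..., a_3) in the standard basis. For each basis vector v_i, ℓ(v_i) = <v_i, a> is a linear equation in the a_j's. Collect the n equations into a matrix system V a = ℓ, where row i of V is v_i (expressed in the standard basis). Since V is invertible (lower-triangular with 1s on the diagonal, up to permutation), solve by back-substitution:
  V =
[[1, 0, 0],
 [1, 1, 0],
 [0, 1, 1]]
  V a = (0, 2, -2)
Solving gives a = (0, 2, -4).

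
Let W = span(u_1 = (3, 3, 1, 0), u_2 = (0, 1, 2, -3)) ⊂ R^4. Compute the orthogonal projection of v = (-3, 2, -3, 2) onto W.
proj_W(v) = (-102/241, -262/241, -354/241, 480/241)

Set up U = [u_1 | ... | u_2] ∈ R^(4×2). The projector onto W = col(U) is P = U (U^T U)^(-1) U^T.
Compute U^T U =
  [19, 5]
  [5, 14],
and U^T v = (-6, -10).
Solve U^T U · c = U^T v for the coefficients: c = (-34/241, -160/241). The projection is proj_W(v) = U c.
Check: (v - proj_W(v)) · u_1 = 0  (should be 0).
Check: (v - proj_W(v)) · u_2 = 0  (should be 0).
Result: proj_W(v) = (-102/241, -262/241, -354/241, 480/241).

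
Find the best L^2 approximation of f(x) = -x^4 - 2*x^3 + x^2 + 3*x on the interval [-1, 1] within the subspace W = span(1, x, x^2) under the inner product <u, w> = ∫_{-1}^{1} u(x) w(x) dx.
g(x) = x^2/7 + 9*x/5 + 3/35

The best approximation g ∈ W is the orthogonal projection of f onto W. Writing g = a_0 + a_1 x + a_2 x^2, the coefficients solve the normal equations G · a = b where
  G_{ij} = <φ_i, φ_j> and b_i = <f, φ_i>, with φ_0 = 1, φ_1 = x, φ_2 = x^2.
G =
  [2, 0, 2/3]
  [0, 2/3, 0]
  [2/3, 0, 2/5],
b = (4/15, 6/5, 4/35).
Solving gives a_0 = 3/35, a_1 = 9/5, a_2 = 1/7, so
  g(x) = x^2/7 + 9*x/5 + 3/35.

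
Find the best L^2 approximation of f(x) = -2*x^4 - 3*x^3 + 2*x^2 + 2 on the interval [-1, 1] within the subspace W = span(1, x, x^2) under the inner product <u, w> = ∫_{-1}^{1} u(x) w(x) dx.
g(x) = 2*x^2/7 - 9*x/5 + 76/35

The best approximation g ∈ W is the orthogonal projection of f onto W. Writing g = a_0 + a_1 x + a_2 x^2, the coefficients solve the normal equations G · a = b where
  G_{ij} = <φ_i, φ_j> and b_i = <f, φ_i>, with φ_0 = 1, φ_1 = x, φ_2 = x^2.
G =
  [2, 0, 2/3]
  [0, 2/3, 0]
  [2/3, 0, 2/5],
b = (68/15, -6/5, 164/105).
Solving gives a_0 = 76/35, a_1 = -9/5, a_2 = 2/7, so
  g(x) = 2*x^2/7 - 9*x/5 + 76/35.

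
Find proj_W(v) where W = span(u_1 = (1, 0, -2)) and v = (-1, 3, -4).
proj_W(v) = (7/5, 0, -14/5)

Set up U = [u_1 | ... | u_1] ∈ R^(3×1). The projector onto W = col(U) is P = U (U^T U)^(-1) U^T.
Compute U^T U =
  [5],
and U^T v = (7).
Solve U^T U · c = U^T v for the coefficients: c = (7/5). The projection is proj_W(v) = U c.
Check: (v - proj_W(v)) · u_1 = 0  (should be 0).
Result: proj_W(v) = (7/5, 0, -14/5).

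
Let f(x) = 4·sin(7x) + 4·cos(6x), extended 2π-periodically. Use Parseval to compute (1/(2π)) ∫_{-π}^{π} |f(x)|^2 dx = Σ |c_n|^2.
Σ |c_n|^2 = 16

Expand |f|^2 and use orthogonality of {sin(nx), cos(mx)} on [-π, π]:
  ∫_{-π}^{π} sin(nx)^2 dx = π, ∫ cos(mx)^2 dx = π, and cross terms integrate to 0.
So ∫_{-π}^{π} f(x)^2 dx = 4^2 · π + 4^2 · π = (16 + 16)π.
Divide by 2π: (16 + 16)/2 = 16.
By Parseval, this equals Σ |c_n|^2.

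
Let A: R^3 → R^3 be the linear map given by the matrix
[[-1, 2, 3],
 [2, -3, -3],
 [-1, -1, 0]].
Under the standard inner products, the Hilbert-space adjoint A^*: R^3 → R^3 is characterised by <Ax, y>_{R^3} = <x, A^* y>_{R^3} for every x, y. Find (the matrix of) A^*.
A^* = A^T =
[[-1, 2, -1],
 [2, -3, -1],
 [3, -3, 0]]

For real matrices with standard dot products, the defining identity <Ax, y> = <x, A^* y> gives (Ax)^T y = x^T (A^*) y, i.e. x^T A^T y = x^T (A^*) y. Since this holds for all x, y, we must have A^* = A^T. Therefore
A^* =
[[-1, 2, -1],
 [2, -3, -1],
 [3, -3, 0]].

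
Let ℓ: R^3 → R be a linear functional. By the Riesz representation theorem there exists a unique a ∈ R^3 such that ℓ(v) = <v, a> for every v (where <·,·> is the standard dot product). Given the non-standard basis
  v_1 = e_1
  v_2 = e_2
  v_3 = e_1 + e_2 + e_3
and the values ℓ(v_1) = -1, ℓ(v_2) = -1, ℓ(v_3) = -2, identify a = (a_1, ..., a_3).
a = (-1, -1, 0)

Write a = (a_1, ..., a_3) in the standard basis. For each basis vector v_i, ℓ(v_i) = <v_i, a> is a linear equation in the a_j's. Collect the n equations into a matrix system V a = ℓ, where row i of V is v_i (expressed in the standard basis). Since V is invertible (lower-triangular with 1s on the diagonal, up to permutation), solve by back-substitution:
  V =
[[1, 0, 0],
 [0, 1, 0],
 [1, 1, 1]]
  V a = (-1, -1, -2)
Solving gives a = (-1, -1, 0).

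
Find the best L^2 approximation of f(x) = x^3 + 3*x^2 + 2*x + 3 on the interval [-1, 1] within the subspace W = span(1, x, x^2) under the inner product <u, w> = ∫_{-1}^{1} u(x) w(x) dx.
g(x) = 3*x^2 + 13*x/5 + 3

The best approximation g ∈ W is the orthogonal projection of f onto W. Writing g = a_0 + a_1 x + a_2 x^2, the coefficients solve the normal equations G · a = b where
  G_{ij} = <φ_i, φ_j> and b_i = <f, φ_i>, with φ_0 = 1, φ_1 = x, φ_2 = x^2.
G =
  [2, 0, 2/3]
  [0, 2/3, 0]
  [2/3, 0, 2/5],
b = (8, 26/15, 16/5).
Solving gives a_0 = 3, a_1 = 13/5, a_2 = 3, so
  g(x) = 3*x^2 + 13*x/5 + 3.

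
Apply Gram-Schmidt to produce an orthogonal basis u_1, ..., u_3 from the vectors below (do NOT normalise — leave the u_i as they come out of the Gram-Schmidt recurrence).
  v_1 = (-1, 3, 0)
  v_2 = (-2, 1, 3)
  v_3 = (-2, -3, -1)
Orthogonal basis:
  u_1 = (-1, 3, 0)
  u_2 = (-3/2, -1/2, 3)
  u_3 = (-288/115, -96/115, -32/23)

Apply the Gram-Schmidt recurrence
  u_1 = v_1
  u_i = v_i − Σ_{j<i} ((v_i · u_j) / (u_j · u_j)) · u_j.

Step by step this gives:
  u_1 = (-1, 3, 0)
  u_2 = (-3/2, -1/2, 3)
  u_3 = (-288/115, -96/115, -32/23)

Orthogonality check:
  u_2 · u_1 = 0 (should be 0)
  u_3 · u_1 = 0 (should be 0)
  u_3 · u_2 = 0 (should be 0)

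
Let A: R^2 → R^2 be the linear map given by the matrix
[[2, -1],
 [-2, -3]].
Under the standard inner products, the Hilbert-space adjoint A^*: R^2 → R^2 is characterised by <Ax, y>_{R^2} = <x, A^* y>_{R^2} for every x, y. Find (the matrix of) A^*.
A^* = A^T =
[[2, -2],
 [-1, -3]]

For real matrices with standard dot products, the defining identity <Ax, y> = <x, A^* y> gives (Ax)^T y = x^T (A^*) y, i.e. x^T A^T y = x^T (A^*) y. Since this holds for all x, y, we must have A^* = A^T. Therefore
A^* =
[[2, -2],
 [-1, -3]].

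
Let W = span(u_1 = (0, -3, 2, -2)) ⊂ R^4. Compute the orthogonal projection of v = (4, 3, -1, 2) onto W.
proj_W(v) = (0, 45/17, -30/17, 30/17)

Set up U = [u_1 | ... | u_1] ∈ R^(4×1). The projector onto W = col(U) is P = U (U^T U)^(-1) U^T.
Compute U^T U =
  [17],
and U^T v = (-15).
Solve U^T U · c = U^T v for the coefficients: c = (-15/17). The projection is proj_W(v) = U c.
Check: (v - proj_W(v)) · u_1 = 0  (should be 0).
Result: proj_W(v) = (0, 45/17, -30/17, 30/17).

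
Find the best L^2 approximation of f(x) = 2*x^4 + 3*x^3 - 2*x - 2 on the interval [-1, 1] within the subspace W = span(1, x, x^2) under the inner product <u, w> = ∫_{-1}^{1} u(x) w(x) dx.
g(x) = 12*x^2/7 - x/5 - 76/35

The best approximation g ∈ W is the orthogonal projection of f onto W. Writing g = a_0 + a_1 x + a_2 x^2, the coefficients solve the normal equations G · a = b where
  G_{ij} = <φ_i, φ_j> and b_i = <f, φ_i>, with φ_0 = 1, φ_1 = x, φ_2 = x^2.
G =
  [2, 0, 2/3]
  [0, 2/3, 0]
  [2/3, 0, 2/5],
b = (-16/5, -2/15, -16/21).
Solving gives a_0 = -76/35, a_1 = -1/5, a_2 = 12/7, so
  g(x) = 12*x^2/7 - x/5 - 76/35.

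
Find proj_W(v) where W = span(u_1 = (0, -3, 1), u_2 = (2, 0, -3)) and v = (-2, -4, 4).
proj_W(v) = (-224/121, -480/121, 496/121)

Set up U = [u_1 | ... | u_2] ∈ R^(3×2). The projector onto W = col(U) is P = U (U^T U)^(-1) U^T.
Compute U^T U =
  [10, -3]
  [-3, 13],
and U^T v = (16, -16).
Solve U^T U · c = U^T v for the coefficients: c = (160/121, -112/121). The projection is proj_W(v) = U c.
Check: (v - proj_W(v)) · u_1 = 0  (should be 0).
Check: (v - proj_W(v)) · u_2 = 0  (should be 0).
Result: proj_W(v) = (-224/121, -480/121, 496/121).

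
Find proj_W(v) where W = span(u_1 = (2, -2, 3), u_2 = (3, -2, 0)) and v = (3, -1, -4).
proj_W(v) = (357/121, -130/121, -486/121)

Set up U = [u_1 | ... | u_2] ∈ R^(3×2). The projector onto W = col(U) is P = U (U^T U)^(-1) U^T.
Compute U^T U =
  [17, 10]
  [10, 13],
and U^T v = (-4, 11).
Solve U^T U · c = U^T v for the coefficients: c = (-162/121, 227/121). The projection is proj_W(v) = U c.
Check: (v - proj_W(v)) · u_1 = 0  (should be 0).
Check: (v - proj_W(v)) · u_2 = 0  (should be 0).
Result: proj_W(v) = (357/121, -130/121, -486/121).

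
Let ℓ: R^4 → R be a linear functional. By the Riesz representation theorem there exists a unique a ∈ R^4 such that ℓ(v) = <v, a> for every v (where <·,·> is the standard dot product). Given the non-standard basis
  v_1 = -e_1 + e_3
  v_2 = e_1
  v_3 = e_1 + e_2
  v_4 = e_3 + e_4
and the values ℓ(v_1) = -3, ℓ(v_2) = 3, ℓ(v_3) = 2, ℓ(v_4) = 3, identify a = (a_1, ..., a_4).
a = (3, -1, 0, 3)

Write a = (a_1, ..., a_4) in the standard basis. For each basis vector v_i, ℓ(v_i) = <v_i, a> is a linear equation in the a_j's. Collect the n equations into a matrix system V a = ℓ, where row i of V is v_i (expressed in the standard basis). Since V is invertible (lower-triangular with 1s on the diagonal, up to permutation), solve by back-substitution:
  V =
[[-1, 0, 1, 0],
 [1, 0, 0, 0],
 [1, 1, 0, 0],
 [0, 0, 1, 1]]
  V a = (-3, 3, 2, 3)
Solving gives a = (3, -1, 0, 3).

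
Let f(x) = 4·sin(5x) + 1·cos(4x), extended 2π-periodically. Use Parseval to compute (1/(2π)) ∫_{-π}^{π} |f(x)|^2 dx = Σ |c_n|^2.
Σ |c_n|^2 = 17/2

Expand |f|^2 and use orthogonality of {sin(nx), cos(mx)} on [-π, π]:
  ∫_{-π}^{π} sin(nx)^2 dx = π, ∫ cos(mx)^2 dx = π, and cross terms integrate to 0.
So ∫_{-π}^{π} f(x)^2 dx = 4^2 · π + 1^2 · π = (16 + 1)π.
Divide by 2π: (16 + 1)/2 = 17/2.
By Parseval, this equals Σ |c_n|^2.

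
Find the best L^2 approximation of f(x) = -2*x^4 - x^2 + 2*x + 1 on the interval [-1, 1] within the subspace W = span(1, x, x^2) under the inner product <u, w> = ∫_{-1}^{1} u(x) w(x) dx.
g(x) = -19*x^2/7 + 2*x + 41/35

The best approximation g ∈ W is the orthogonal projection of f onto W. Writing g = a_0 + a_1 x + a_2 x^2, the coefficients solve the normal equations G · a = b where
  G_{ij} = <φ_i, φ_j> and b_i = <f, φ_i>, with φ_0 = 1, φ_1 = x, φ_2 = x^2.
G =
  [2, 0, 2/3]
  [0, 2/3, 0]
  [2/3, 0, 2/5],
b = (8/15, 4/3, -32/105).
Solving gives a_0 = 41/35, a_1 = 2, a_2 = -19/7, so
  g(x) = -19*x^2/7 + 2*x + 41/35.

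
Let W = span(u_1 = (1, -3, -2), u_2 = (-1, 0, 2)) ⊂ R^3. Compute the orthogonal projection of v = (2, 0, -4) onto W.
proj_W(v) = (2, 0, -4)

Set up U = [u_1 | ... | u_2] ∈ R^(3×2). The projector onto W = col(U) is P = U (U^T U)^(-1) U^T.
Compute U^T U =
  [14, -5]
  [-5, 5],
and U^T v = (10, -10).
Solve U^T U · c = U^T v for the coefficients: c = (0, -2). The projection is proj_W(v) = U c.
Check: (v - proj_W(v)) · u_1 = 0  (should be 0).
Check: (v - proj_W(v)) · u_2 = 0  (should be 0).
Result: proj_W(v) = (2, 0, -4).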